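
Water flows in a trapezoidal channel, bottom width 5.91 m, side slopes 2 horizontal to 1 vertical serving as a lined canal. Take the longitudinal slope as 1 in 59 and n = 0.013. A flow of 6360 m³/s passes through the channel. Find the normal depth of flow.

y_n = 9.22 m

Manning's equation rearranged: A R^(2/3) = nQ / (1·√S) = 0.013 × 6360 / (√0.01695) = 635.1.
Try y = 7.28 m: A R^(2/3) = 367.6 — low.
Try y = 11.6 m: A R^(2/3) = 1096 — high.
Try y = 9.22 m: A R^(2/3) = 635.5 — ≈ 635.1.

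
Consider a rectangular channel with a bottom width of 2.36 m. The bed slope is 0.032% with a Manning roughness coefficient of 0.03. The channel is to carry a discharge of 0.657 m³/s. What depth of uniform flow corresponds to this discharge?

Manning's equation rearranged: A R^(2/3) = nQ / (1·√S) = 0.03 × 0.657 / (√0.00032) = 1.102.
Try y = 0.587 m: A R^(2/3) = 0.742 — low.
Try y = 0.894 m: A R^(2/3) = 1.344 — high.
Try y = 0.775 m: A R^(2/3) = 1.102 — ≈ 1.102.

y_n = 0.775 m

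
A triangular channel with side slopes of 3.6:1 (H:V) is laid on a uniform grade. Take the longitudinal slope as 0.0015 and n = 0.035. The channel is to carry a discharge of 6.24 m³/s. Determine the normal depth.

Manning's equation rearranged: A R^(2/3) = nQ / (1·√S) = 0.035 × 6.24 / (√0.0015) = 5.639.
Trying y = 1.54 m: A R^(2/3) = 6.997 — over.
Trying y = 1.26 m: A R^(2/3) = 4.097 — short.
Trying y = 1.42 m: A R^(2/3) = 5.636 — close enough.

y_n = 1.42 m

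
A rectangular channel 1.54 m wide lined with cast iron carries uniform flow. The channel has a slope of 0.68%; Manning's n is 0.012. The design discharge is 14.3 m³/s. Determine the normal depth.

y_n = 2 m

Manning's equation rearranged: A R^(2/3) = nQ / (1·√S) = 0.012 × 14.3 / (√0.0068) = 2.081.
Try y = 1.5 m: A R^(2/3) = 1.472 — short.
Try y = 2.23 m: A R^(2/3) = 2.367 — over.
Try y = 2 m: A R^(2/3) = 2.082 — matches.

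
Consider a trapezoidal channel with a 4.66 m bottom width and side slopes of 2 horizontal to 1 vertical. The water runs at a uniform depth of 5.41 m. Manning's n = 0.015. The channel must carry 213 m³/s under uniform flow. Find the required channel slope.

With bottom width b = 4.66 m and side slope z = 2: A = (b + zy)y = (4.66 + 2×5.41)×5.41 = 83.75 m²; P = b + 2y√(1+z²) = 4.66 + 2×5.41×2.236 = 28.85 m.
Hydraulic radius R = A/P = 83.75/28.85 = 2.902 m.
From Manning's equation, S = [nQ / (1 A R^(2/3))]² = [0.015 × 213 / (1 × 83.75 × 2.902^(2/3))]² = 0.000352.

S = 0.000352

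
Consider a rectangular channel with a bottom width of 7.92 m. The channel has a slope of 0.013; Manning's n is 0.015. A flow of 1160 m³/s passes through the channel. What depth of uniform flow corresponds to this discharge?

y_n = 9.68 m

Manning's equation rearranged: A R^(2/3) = nQ / (1·√S) = 0.015 × 1160 / (√0.013) = 152.6.
Trying y = 12.3 m: A R^(2/3) = 202.4 — high.
Trying y = 8.01 m: A R^(2/3) = 121.5 — low.
Trying y = 9.68 m: A R^(2/3) = 152.7 — matches.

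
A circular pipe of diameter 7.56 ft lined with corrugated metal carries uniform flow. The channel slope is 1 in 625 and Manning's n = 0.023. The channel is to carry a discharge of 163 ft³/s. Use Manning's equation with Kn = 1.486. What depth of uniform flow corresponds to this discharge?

y_n = 5.71 ft

Manning's equation rearranged: A R^(2/3) = nQ / (1.486·√S) = 0.023 × 163 / (1.486 × √0.0016) = 63.07.
Trying y = 4.97 ft: A R^(2/3) = 52.75 — low.
Trying y = 7.03 ft: A R^(2/3) = 73.78 — high.
Trying y = 5.71 ft: A R^(2/3) = 63.08 — matches.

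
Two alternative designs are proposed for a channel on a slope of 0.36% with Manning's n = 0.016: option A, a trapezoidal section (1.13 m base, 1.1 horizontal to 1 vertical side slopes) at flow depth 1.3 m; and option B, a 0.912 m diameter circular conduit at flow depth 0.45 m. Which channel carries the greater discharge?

Channel A: With bottom width b = 1.13 m and side slope z = 1.1: A = (b + zy)y = (1.13 + 1.1×1.3)×1.3 = 3.328 m²; P = b + 2y√(1+z²) = 1.13 + 2×1.3×1.487 = 4.995 m. Hydraulic radius R = A/P = 3.328/4.995 = 0.6662 m. Q_A = (1/0.016)·3.328·0.6662^(2/3)·√0.0036 = 9.52 m³/s.
Channel B: For a circular section of diameter D = 0.912 m at depth y = 0.45 m, the central angle is θ = 2 arccos(1 − 2y/D) = 3.115 rad. Then A = (D²/8)(θ − sin θ) = 0.3212 m² and P = Dθ/2 = 1.421 m. Hydraulic radius R = A/P = 0.3212/1.421 = 0.2261 m. Q_B = (1/0.016)·0.3212·0.2261^(2/3)·√0.0036 = 0.4469 m³/s.
Q_A = 9.52 m³/s vs Q_B = 0.4469 m³/s, so channel A carries more.

channel A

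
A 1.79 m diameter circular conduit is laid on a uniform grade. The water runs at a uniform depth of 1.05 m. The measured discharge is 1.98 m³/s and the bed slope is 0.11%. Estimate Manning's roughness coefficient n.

n = 0.016

For a circular section of diameter D = 1.79 m at depth y = 1.05 m, the central angle is θ = 2 arccos(1 − 2y/D) = 3.49 rad. Then A = (D²/8)(θ − sin θ) = 1.534 m² and P = Dθ/2 = 3.123 m.
Hydraulic radius R = A/P = 1.534/3.123 = 0.4912 m.
Rearranging Manning's equation: n = (1/Q) A R^(2/3) S^(1/2) = (1/1.98) × 1.534 × 0.4912^(2/3) × √0.0011 = 0.016.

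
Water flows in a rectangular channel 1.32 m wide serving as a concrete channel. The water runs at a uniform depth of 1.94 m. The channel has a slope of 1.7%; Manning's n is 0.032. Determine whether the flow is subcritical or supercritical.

subcritical

Flow area A = b·y = 1.32 × 1.94 = 2.561 m². Wetted perimeter P = b + 2y = 1.32 + 2×1.94 = 5.2 m.
Hydraulic radius R = A/P = 2.561/5.2 = 0.4925 m.
V = (1/n) R^(2/3) √S = (1/0.032) × 0.4925^(2/3) × √0.017 = 2.541 m/s. Hydraulic depth D_h = A/T = 2.561/1.32 = 1.94 m.
Froude number Fr = V/√(g·D_h) = 2.541/√(9.81×1.94) = 0.582, which is less than 1, so the flow is subcritical.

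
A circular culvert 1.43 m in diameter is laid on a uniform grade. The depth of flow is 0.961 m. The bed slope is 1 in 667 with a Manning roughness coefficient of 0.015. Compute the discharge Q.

For a circular section of diameter D = 1.43 m at depth y = 0.961 m, the central angle is θ = 2 arccos(1 − 2y/D) = 3.844 rad. Then A = (D²/8)(θ − sin θ) = 1.148 m² and P = Dθ/2 = 2.749 m.
Hydraulic radius R = A/P = 1.148/2.749 = 0.4176 m.
Manning's equation: Q = (1/n) A R^(2/3) S^(1/2) = (1/0.015) × 1.148 × 0.4176^(2/3) × 0.001499^(1/2) = 1.66 m³/s.

Q = 1.66 m³/s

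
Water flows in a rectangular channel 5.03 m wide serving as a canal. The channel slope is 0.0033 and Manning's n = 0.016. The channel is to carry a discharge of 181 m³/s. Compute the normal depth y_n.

Manning's equation rearranged: A R^(2/3) = nQ / (1·√S) = 0.016 × 181 / (√0.0033) = 50.41.
At y = 8.49 m: A R^(2/3) = 66.43 — high.
At y = 5.74 m: A R^(2/3) = 41.91 — low.
At y = 6.7 m: A R^(2/3) = 50.4 — matches.

y_n = 6.7 m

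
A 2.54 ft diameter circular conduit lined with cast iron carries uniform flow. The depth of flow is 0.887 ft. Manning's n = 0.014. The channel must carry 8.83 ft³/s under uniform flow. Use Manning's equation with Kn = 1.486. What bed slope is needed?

S = 0.0072

For a circular section of diameter D = 2.54 ft at depth y = 0.887 ft, the central angle is θ = 2 arccos(1 − 2y/D) = 2.529 rad. Then A = (D²/8)(θ − sin θ) = 1.576 ft² and P = Dθ/2 = 3.212 ft.
Hydraulic radius R = A/P = 1.576/3.212 = 0.4906 ft.
From Manning's equation, S = [nQ / (1.486 A R^(2/3))]² = [0.014 × 8.83 / (1.486 × 1.576 × 0.4906^(2/3))]² = 0.0072.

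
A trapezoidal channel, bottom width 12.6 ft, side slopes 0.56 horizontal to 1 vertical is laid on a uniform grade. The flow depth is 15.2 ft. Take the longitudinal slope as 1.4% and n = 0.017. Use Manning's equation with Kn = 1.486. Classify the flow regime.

With bottom width b = 12.6 ft and side slope z = 0.56: A = (b + zy)y = (12.6 + 0.56×15.2)×15.2 = 320.9 ft²; P = b + 2y√(1+z²) = 12.6 + 2×15.2×1.146 = 47.44 ft.
Hydraulic radius R = A/P = 320.9/47.44 = 6.764 ft.
V = (1.486/n) R^(2/3) √S = (1.486/0.017) × 6.764^(2/3) × √0.014 = 36.99 ft/s. Hydraulic depth D_h = A/T = 320.9/29.62 = 10.83 ft.
Froude number Fr = V/√(g·D_h) = 36.99/√(32.2×10.83) = 1.98, which is greater than 1, so the flow is supercritical.

supercritical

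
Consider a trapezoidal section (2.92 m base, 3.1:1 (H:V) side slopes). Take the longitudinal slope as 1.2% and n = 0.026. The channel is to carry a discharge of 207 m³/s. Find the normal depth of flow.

y_n = 2.96 m

Manning's equation rearranged: A R^(2/3) = nQ / (1·√S) = 0.026 × 207 / (√0.012) = 49.13.
Trying y = 3.76 m: A R^(2/3) = 86.97 — high.
Trying y = 2.22 m: A R^(2/3) = 25.28 — low.
Trying y = 2.96 m: A R^(2/3) = 49.24 — close enough.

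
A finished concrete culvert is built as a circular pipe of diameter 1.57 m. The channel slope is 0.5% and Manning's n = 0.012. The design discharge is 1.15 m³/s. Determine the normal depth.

Manning's equation rearranged: A R^(2/3) = nQ / (1·√S) = 0.012 × 1.15 / (√0.005) = 0.1952.
Try y = 0.349 m: A R^(2/3) = 0.1125 — low.
Try y = 0.579 m: A R^(2/3) = 0.301 — high.
Try y = 0.461 m: A R^(2/3) = 0.195 — close enough.

y_n = 0.461 m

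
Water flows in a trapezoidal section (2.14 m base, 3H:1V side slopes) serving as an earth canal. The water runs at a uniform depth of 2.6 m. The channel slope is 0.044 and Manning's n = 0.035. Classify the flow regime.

supercritical

With bottom width b = 2.14 m and side slope z = 3: A = (b + zy)y = (2.14 + 3×2.6)×2.6 = 25.84 m²; P = b + 2y√(1+z²) = 2.14 + 2×2.6×3.162 = 18.58 m.
Hydraulic radius R = A/P = 25.84/18.58 = 1.391 m.
V = (1/n) R^(2/3) √S = (1/0.035) × 1.391^(2/3) × √0.044 = 7.467 m/s. Hydraulic depth D_h = A/T = 25.84/17.74 = 1.457 m.
Froude number Fr = V/√(g·D_h) = 7.467/√(9.81×1.457) = 1.98, which is greater than 1, so the flow is supercritical.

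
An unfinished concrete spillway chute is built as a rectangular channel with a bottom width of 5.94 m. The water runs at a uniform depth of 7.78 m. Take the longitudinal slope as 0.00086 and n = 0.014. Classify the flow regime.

Flow area A = b·y = 5.94 × 7.78 = 46.21 m². Wetted perimeter P = b + 2y = 5.94 + 2×7.78 = 21.5 m.
Hydraulic radius R = A/P = 46.21/21.5 = 2.149 m.
V = (1/n) R^(2/3) √S = (1/0.014) × 2.149^(2/3) × √0.00086 = 3.489 m/s. Hydraulic depth D_h = A/T = 46.21/5.94 = 7.78 m.
Froude number Fr = V/√(g·D_h) = 3.489/√(9.81×7.78) = 0.399, which is less than 1, so the flow is subcritical.

subcritical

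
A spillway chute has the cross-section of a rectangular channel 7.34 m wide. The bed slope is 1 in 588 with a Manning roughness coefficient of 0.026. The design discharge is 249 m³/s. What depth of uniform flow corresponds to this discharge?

y_n = 10.9 m

Manning's equation rearranged: A R^(2/3) = nQ / (1·√S) = 0.026 × 249 / (√0.001701) = 157.
Trying y = 12.1 m: A R^(2/3) = 177.1 — over.
Trying y = 8.11 m: A R^(2/3) = 110.4 — short.
Trying y = 10.9 m: A R^(2/3) = 156.9 — close enough.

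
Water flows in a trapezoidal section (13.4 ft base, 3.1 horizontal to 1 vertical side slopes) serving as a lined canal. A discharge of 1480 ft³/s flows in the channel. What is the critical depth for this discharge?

y_c = 5 ft

At critical depth, Q² T / (g A³) = 1, i.e. A³/T = Q²/g = 1480²/32.2 = 68020.
At y = 6.17 ft: A³/T = 156500 — high.
At y = 3.84 ft: A³/T = 24660 — low.
At y = 5 ft: A³/T = 67950 — close enough.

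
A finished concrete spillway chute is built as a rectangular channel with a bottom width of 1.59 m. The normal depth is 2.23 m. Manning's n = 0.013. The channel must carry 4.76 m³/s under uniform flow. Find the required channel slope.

Flow area A = b·y = 1.59 × 2.23 = 3.546 m². Wetted perimeter P = b + 2y = 1.59 + 2×2.23 = 6.05 m.
Hydraulic radius R = A/P = 3.546/6.05 = 0.5861 m.
From Manning's equation, S = [nQ / (1 A R^(2/3))]² = [0.013 × 4.76 / (1 × 3.546 × 0.5861^(2/3))]² = 0.000621.

S = 0.000621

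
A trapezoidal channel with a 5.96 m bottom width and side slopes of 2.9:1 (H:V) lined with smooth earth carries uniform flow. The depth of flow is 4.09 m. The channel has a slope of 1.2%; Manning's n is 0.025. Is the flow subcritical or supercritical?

With bottom width b = 5.96 m and side slope z = 2.9: A = (b + zy)y = (5.96 + 2.9×4.09)×4.09 = 72.89 m²; P = b + 2y√(1+z²) = 5.96 + 2×4.09×3.068 = 31.05 m.
Hydraulic radius R = A/P = 72.89/31.05 = 2.347 m.
V = (1/n) R^(2/3) √S = (1/0.025) × 2.347^(2/3) × √0.012 = 7.739 m/s. Hydraulic depth D_h = A/T = 72.89/29.68 = 2.456 m.
Froude number Fr = V/√(g·D_h) = 7.739/√(9.81×2.456) = 1.58, which is greater than 1, so the flow is supercritical.

supercritical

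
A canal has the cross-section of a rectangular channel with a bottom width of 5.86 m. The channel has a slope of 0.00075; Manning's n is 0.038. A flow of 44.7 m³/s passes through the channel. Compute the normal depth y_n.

Manning's equation rearranged: A R^(2/3) = nQ / (1·√S) = 0.038 × 44.7 / (√0.00075) = 62.02.
At y = 8.3 m: A R^(2/3) = 81.41 — too large.
At y = 4.67 m: A R^(2/3) = 40.5 — too small.
At y = 6.6 m: A R^(2/3) = 61.99 — close enough.

y_n = 6.6 m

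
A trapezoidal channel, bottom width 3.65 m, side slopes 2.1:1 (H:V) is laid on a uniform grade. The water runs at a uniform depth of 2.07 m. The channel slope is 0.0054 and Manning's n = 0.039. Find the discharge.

With bottom width b = 3.65 m and side slope z = 2.1: A = (b + zy)y = (3.65 + 2.1×2.07)×2.07 = 16.55 m²; P = b + 2y√(1+z²) = 3.65 + 2×2.07×2.326 = 13.28 m.
Hydraulic radius R = A/P = 16.55/13.28 = 1.247 m.
Manning's equation: Q = (1/n) A R^(2/3) S^(1/2) = (1/0.039) × 16.55 × 1.247^(2/3) × 0.0054^(1/2) = 36.1 m³/s.

Q = 36.1 m³/s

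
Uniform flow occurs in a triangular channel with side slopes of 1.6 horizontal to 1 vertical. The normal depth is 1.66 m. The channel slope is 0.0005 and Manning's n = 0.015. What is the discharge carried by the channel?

For a triangular section with side slope z = 1.6: A = zy² = 1.6×1.66² = 4.409 m²; P = 2y√(1+z²) = 2×1.66×1.887 = 6.264 m.
Hydraulic radius R = A/P = 4.409/6.264 = 0.7038 m.
Manning's equation: Q = (1/n) A R^(2/3) S^(1/2) = (1/0.015) × 4.409 × 0.7038^(2/3) × 0.0005^(1/2) = 5.2 m³/s.

Q = 5.2 m³/s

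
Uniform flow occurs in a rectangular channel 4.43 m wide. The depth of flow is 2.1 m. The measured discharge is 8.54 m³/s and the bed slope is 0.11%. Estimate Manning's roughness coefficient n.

Flow area A = b·y = 4.43 × 2.1 = 9.303 m². Wetted perimeter P = b + 2y = 4.43 + 2×2.1 = 8.63 m.
Hydraulic radius R = A/P = 9.303/8.63 = 1.078 m.
Rearranging Manning's equation: n = (1/Q) A R^(2/3) S^(1/2) = (1/8.54) × 9.303 × 1.078^(2/3) × √0.0011 = 0.038.

n = 0.038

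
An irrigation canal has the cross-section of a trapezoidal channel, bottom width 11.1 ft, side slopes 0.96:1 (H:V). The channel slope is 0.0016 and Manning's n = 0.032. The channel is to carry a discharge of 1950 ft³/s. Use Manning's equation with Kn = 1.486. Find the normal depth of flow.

y_n = 12.9 ft

Manning's equation rearranged: A R^(2/3) = nQ / (1.486·√S) = 0.032 × 1950 / (1.486 × √0.0016) = 1050.
Trying y = 14.6 ft: A R^(2/3) = 1356 — too large.
Trying y = 12.9 ft: A R^(2/3) = 1051 — close enough.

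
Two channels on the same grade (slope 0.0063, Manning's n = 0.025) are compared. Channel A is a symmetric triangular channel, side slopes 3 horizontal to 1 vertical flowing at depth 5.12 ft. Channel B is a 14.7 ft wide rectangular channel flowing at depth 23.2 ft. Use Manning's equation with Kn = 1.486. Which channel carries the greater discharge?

channel B

Channel A: For a triangular section with side slope z = 3: A = zy² = 3×5.12² = 78.64 ft²; P = 2y√(1+z²) = 2×5.12×3.162 = 32.38 ft. Hydraulic radius R = A/P = 78.64/32.38 = 2.429 ft. Q_A = (1.486/0.025)·78.64·2.429^(2/3)·√0.0063 = 670.4 ft³/s.
Channel B: Flow area A = b·y = 14.7 × 23.2 = 341 ft². Wetted perimeter P = b + 2y = 14.7 + 2×23.2 = 61.1 ft. Hydraulic radius R = A/P = 341/61.1 = 5.582 ft. Q_B = (1.486/0.025)·341·5.582^(2/3)·√0.0063 = 5063 ft³/s.
Q_A = 670.4 ft³/s vs Q_B = 5063 ft³/s, so channel B carries more.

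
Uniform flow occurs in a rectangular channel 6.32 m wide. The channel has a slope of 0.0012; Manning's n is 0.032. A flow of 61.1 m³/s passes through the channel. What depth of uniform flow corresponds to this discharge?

y_n = 5.59 m

Manning's equation rearranged: A R^(2/3) = nQ / (1·√S) = 0.032 × 61.1 / (√0.0012) = 56.44.
At y = 3.87 m: A R^(2/3) = 35.38 — low.
At y = 6.38 m: A R^(2/3) = 66.4 — high.
At y = 5.59 m: A R^(2/3) = 56.43 — ≈ 56.44.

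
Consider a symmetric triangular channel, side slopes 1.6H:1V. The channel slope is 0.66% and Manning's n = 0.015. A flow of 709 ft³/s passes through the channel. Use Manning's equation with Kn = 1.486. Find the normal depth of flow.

Manning's equation rearranged: A R^(2/3) = nQ / (1.486·√S) = 0.015 × 709 / (1.486 × √0.0066) = 88.09.
Trying y = 6.91 ft: A R^(2/3) = 156.4 — high.
Trying y = 5.57 ft: A R^(2/3) = 88.03 — matches.

y_n = 5.57 ft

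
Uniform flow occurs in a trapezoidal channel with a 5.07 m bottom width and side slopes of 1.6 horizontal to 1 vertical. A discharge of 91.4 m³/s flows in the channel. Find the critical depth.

y_c = 2.47 m

At critical depth, Q² T / (g A³) = 1, i.e. A³/T = Q²/g = 91.4²/9.81 = 851.6.
Try y = 2.96 m: A³/T = 1682 — too large.
Try y = 2.47 m: A³/T = 853 — close enough.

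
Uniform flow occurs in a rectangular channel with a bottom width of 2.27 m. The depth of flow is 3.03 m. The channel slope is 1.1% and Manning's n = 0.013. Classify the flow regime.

supercritical

Flow area A = b·y = 2.27 × 3.03 = 6.878 m². Wetted perimeter P = b + 2y = 2.27 + 2×3.03 = 8.33 m.
Hydraulic radius R = A/P = 6.878/8.33 = 0.8257 m.
V = (1/n) R^(2/3) √S = (1/0.013) × 0.8257^(2/3) × √0.011 = 7.101 m/s. Hydraulic depth D_h = A/T = 6.878/2.27 = 3.03 m.
Froude number Fr = V/√(g·D_h) = 7.101/√(9.81×3.03) = 1.3, which is greater than 1, so the flow is supercritical.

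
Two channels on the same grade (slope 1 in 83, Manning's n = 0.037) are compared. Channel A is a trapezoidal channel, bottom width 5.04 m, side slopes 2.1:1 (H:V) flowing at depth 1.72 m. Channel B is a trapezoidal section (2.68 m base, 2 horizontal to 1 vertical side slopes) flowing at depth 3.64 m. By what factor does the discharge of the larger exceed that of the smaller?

Channel A: With bottom width b = 5.04 m and side slope z = 2.1: A = (b + zy)y = (5.04 + 2.1×1.72)×1.72 = 14.88 m²; P = b + 2y√(1+z²) = 5.04 + 2×1.72×2.326 = 13.04 m. Hydraulic radius R = A/P = 14.88/13.04 = 1.141 m. Q_A = (1/0.037)·14.88·1.141^(2/3)·√0.01205 = 48.21 m³/s.
Channel B: With bottom width b = 2.68 m and side slope z = 2: A = (b + zy)y = (2.68 + 2×3.64)×3.64 = 36.25 m²; P = b + 2y√(1+z²) = 2.68 + 2×3.64×2.236 = 18.96 m. Hydraulic radius R = A/P = 36.25/18.96 = 1.912 m. Q_B = (1/0.037)·36.25·1.912^(2/3)·√0.01205 = 165.7 m³/s.
The larger discharge is 165.7 m³/s and the smaller is 48.21 m³/s; the ratio is 3.44.

3.44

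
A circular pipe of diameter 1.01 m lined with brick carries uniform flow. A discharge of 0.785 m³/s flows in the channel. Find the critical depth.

At critical depth, Q² T / (g A³) = 1, i.e. A³/T = Q²/g = 0.785²/9.81 = 0.06282.
Trying y = 0.422 m: A³/T = 0.03202 — too small.
Trying y = 0.503 m: A³/T = 0.06269 — ≈ 0.06282.

y_c = 0.503 m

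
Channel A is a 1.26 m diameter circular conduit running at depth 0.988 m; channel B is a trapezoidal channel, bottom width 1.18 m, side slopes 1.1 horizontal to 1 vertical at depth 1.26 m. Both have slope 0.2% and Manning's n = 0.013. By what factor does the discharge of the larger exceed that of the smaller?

4.42

Channel A: For a circular section of diameter D = 1.26 m at depth y = 0.988 m, the central angle is θ = 2 arccos(1 − 2y/D) = 4.35 rad. Then A = (D²/8)(θ − sin θ) = 1.049 m² and P = Dθ/2 = 2.741 m. Hydraulic radius R = A/P = 1.049/2.741 = 0.3827 m. Q_A = (1/0.013)·1.049·0.3827^(2/3)·√0.002 = 1.902 m³/s.
Channel B: With bottom width b = 1.18 m and side slope z = 1.1: A = (b + zy)y = (1.18 + 1.1×1.26)×1.26 = 3.233 m²; P = b + 2y√(1+z²) = 1.18 + 2×1.26×1.487 = 4.926 m. Hydraulic radius R = A/P = 3.233/4.926 = 0.6563 m. Q_B = (1/0.013)·3.233·0.6563^(2/3)·√0.002 = 8.4 m³/s.
The larger discharge is 8.4 m³/s and the smaller is 1.902 m³/s; the ratio is 4.42.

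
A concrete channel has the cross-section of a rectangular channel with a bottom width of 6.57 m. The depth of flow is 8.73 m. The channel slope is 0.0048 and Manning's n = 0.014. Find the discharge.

Flow area A = b·y = 6.57 × 8.73 = 57.36 m². Wetted perimeter P = b + 2y = 6.57 + 2×8.73 = 24.03 m.
Hydraulic radius R = A/P = 57.36/24.03 = 2.387 m.
Manning's equation: Q = (1/n) A R^(2/3) S^(1/2) = (1/0.014) × 57.36 × 2.387^(2/3) × 0.0048^(1/2) = 507 m³/s.

Q = 507 m³/s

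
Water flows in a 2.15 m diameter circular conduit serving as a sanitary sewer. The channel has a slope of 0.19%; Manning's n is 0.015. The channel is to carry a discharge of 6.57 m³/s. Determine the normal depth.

y_n = 1.66 m

Manning's equation rearranged: A R^(2/3) = nQ / (1·√S) = 0.015 × 6.57 / (√0.0019) = 2.261.
Trying y = 2 m: A R^(2/3) = 2.581 — over.
Trying y = 1.45 m: A R^(2/3) = 1.912 — short.
Trying y = 1.66 m: A R^(2/3) = 2.261 — ≈ 2.261.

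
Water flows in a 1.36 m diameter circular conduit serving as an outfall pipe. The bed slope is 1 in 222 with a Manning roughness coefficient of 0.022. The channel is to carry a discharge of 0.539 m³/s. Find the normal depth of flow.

y_n = 0.463 m

Manning's equation rearranged: A R^(2/3) = nQ / (1·√S) = 0.022 × 0.539 / (√0.004505) = 0.1767.
At y = 0.334 m: A R^(2/3) = 0.09357 — too small.
At y = 0.463 m: A R^(2/3) = 0.1766 — matches.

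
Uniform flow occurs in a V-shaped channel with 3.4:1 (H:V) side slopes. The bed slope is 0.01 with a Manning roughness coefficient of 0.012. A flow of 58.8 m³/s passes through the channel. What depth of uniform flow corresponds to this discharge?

y_n = 1.58 m

Manning's equation rearranged: A R^(2/3) = nQ / (1·√S) = 0.012 × 58.8 / (√0.01) = 7.056.
Try y = 1.87 m: A R^(2/3) = 11.06 — too large.
Try y = 1.58 m: A R^(2/3) = 7.056 — ≈ 7.056.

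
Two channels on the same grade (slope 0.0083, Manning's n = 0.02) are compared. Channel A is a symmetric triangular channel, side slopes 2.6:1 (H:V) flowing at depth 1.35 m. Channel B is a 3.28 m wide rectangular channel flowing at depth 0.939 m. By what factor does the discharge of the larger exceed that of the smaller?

Channel A: For a triangular section with side slope z = 2.6: A = zy² = 2.6×1.35² = 4.739 m²; P = 2y√(1+z²) = 2×1.35×2.786 = 7.521 m. Hydraulic radius R = A/P = 4.739/7.521 = 0.63 m. Q_A = (1/0.02)·4.739·0.63^(2/3)·√0.0083 = 15.86 m³/s.
Channel B: Flow area A = b·y = 3.28 × 0.939 = 3.08 m². Wetted perimeter P = b + 2y = 3.28 + 2×0.939 = 5.158 m. Hydraulic radius R = A/P = 3.08/5.158 = 0.5971 m. Q_B = (1/0.02)·3.08·0.5971^(2/3)·√0.0083 = 9.948 m³/s.
The larger discharge is 15.86 m³/s and the smaller is 9.948 m³/s; the ratio is 1.59.

1.59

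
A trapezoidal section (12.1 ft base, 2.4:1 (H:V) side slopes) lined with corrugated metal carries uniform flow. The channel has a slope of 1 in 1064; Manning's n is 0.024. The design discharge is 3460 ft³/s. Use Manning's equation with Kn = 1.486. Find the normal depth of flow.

Manning's equation rearranged: A R^(2/3) = nQ / (1.486·√S) = 0.024 × 3460 / (1.486 × √0.0009398) = 1823.
Trying y = 9.11 ft: A R^(2/3) = 929 — low.
Trying y = 15 ft: A R^(2/3) = 2888 — high.
Trying y = 12.3 ft: A R^(2/3) = 1825 — ≈ 1823.

y_n = 12.3 ft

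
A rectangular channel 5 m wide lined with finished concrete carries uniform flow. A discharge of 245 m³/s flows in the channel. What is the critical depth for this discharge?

For a rectangular channel, critical depth y_c = (q²/g)^(1/3) where q = Q/b = 245/5 = 49 m²/s.
So y_c = (49²/9.81)^(1/3) = 6.26 m.

y_c = 6.26 m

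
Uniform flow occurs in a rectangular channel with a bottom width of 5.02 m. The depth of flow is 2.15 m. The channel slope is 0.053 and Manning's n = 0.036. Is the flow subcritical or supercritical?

supercritical

Flow area A = b·y = 5.02 × 2.15 = 10.79 m². Wetted perimeter P = b + 2y = 5.02 + 2×2.15 = 9.32 m.
Hydraulic radius R = A/P = 10.79/9.32 = 1.158 m.
V = (1/n) R^(2/3) √S = (1/0.036) × 1.158^(2/3) × √0.053 = 7.052 m/s. Hydraulic depth D_h = A/T = 10.79/5.02 = 2.15 m.
Froude number Fr = V/√(g·D_h) = 7.052/√(9.81×2.15) = 1.54, which is greater than 1, so the flow is supercritical.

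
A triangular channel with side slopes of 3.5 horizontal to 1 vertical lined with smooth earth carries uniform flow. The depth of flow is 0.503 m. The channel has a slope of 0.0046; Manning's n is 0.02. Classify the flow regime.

For a triangular section with side slope z = 3.5: A = zy² = 3.5×0.503² = 0.8855 m²; P = 2y√(1+z²) = 2×0.503×3.64 = 3.662 m.
Hydraulic radius R = A/P = 0.8855/3.662 = 0.2418 m.
V = (1/n) R^(2/3) √S = (1/0.02) × 0.2418^(2/3) × √0.0046 = 1.316 m/s. Hydraulic depth D_h = A/T = 0.8855/3.521 = 0.2515 m.
Froude number Fr = V/√(g·D_h) = 1.316/√(9.81×0.2515) = 0.838, which is less than 1, so the flow is subcritical.

subcritical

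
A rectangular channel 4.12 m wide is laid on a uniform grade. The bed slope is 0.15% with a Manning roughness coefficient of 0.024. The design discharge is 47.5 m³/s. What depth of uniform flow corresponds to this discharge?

y_n = 5.46 m

Manning's equation rearranged: A R^(2/3) = nQ / (1·√S) = 0.024 × 47.5 / (√0.0015) = 29.43.
Trying y = 5.9 m: A R^(2/3) = 32.23 — high.
Trying y = 5.46 m: A R^(2/3) = 29.42 — ≈ 29.43.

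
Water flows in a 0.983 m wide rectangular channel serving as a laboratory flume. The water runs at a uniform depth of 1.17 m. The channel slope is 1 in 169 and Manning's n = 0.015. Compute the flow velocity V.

Flow area A = b·y = 0.983 × 1.17 = 1.15 m². Wetted perimeter P = b + 2y = 0.983 + 2×1.17 = 3.323 m.
Hydraulic radius R = A/P = 1.15/3.323 = 0.3461 m.
From Manning's equation, V = (1/n) R^(2/3) S^(1/2) = (1/0.015) × 0.3461^(2/3) × 0.005917^(1/2) = 2.53 m/s.

V = 2.53 m/s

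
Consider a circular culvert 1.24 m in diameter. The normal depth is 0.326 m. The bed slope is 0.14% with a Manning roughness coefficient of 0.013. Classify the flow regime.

subcritical

For a circular section of diameter D = 1.24 m at depth y = 0.326 m, the central angle is θ = 2 arccos(1 − 2y/D) = 2.153 rad. Then A = (D²/8)(θ − sin θ) = 0.2534 m² and P = Dθ/2 = 1.335 m.
Hydraulic radius R = A/P = 0.2534/1.335 = 0.1898 m.
V = (1/n) R^(2/3) √S = (1/0.013) × 0.1898^(2/3) × √0.0014 = 0.9506 m/s. Hydraulic depth D_h = A/T = 0.2534/1.092 = 0.2321 m.
Froude number Fr = V/√(g·D_h) = 0.9506/√(9.81×0.2321) = 0.63, which is less than 1, so the flow is subcritical.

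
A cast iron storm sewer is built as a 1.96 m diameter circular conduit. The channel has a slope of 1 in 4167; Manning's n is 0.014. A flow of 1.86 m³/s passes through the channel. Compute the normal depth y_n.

y_n = 1.45 m

Manning's equation rearranged: A R^(2/3) = nQ / (1·√S) = 0.014 × 1.86 / (√0.00024) = 1.681.
Trying y = 1.82 m: A R^(2/3) = 2.016 — too large.
Trying y = 1.06 m: A R^(2/3) = 1.069 — too small.
Trying y = 1.45 m: A R^(2/3) = 1.683 — close enough.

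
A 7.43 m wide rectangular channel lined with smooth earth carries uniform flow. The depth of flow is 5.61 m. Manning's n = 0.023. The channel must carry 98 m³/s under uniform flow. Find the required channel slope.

Flow area A = b·y = 7.43 × 5.61 = 41.68 m². Wetted perimeter P = b + 2y = 7.43 + 2×5.61 = 18.65 m.
Hydraulic radius R = A/P = 41.68/18.65 = 2.235 m.
From Manning's equation, S = [nQ / (1 A R^(2/3))]² = [0.023 × 98 / (1 × 41.68 × 2.235^(2/3))]² = 0.001.

S = 0.001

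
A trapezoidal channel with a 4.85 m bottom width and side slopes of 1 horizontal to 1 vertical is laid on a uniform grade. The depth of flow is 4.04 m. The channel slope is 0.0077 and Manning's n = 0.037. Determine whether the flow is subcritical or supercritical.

With bottom width b = 4.85 m and side slope z = 1: A = (b + zy)y = (4.85 + 1×4.04)×4.04 = 35.92 m²; P = b + 2y√(1+z²) = 4.85 + 2×4.04×1.414 = 16.28 m.
Hydraulic radius R = A/P = 35.92/16.28 = 2.207 m.
V = (1/n) R^(2/3) √S = (1/0.037) × 2.207^(2/3) × √0.0077 = 4.02 m/s. Hydraulic depth D_h = A/T = 35.92/12.93 = 2.778 m.
Froude number Fr = V/√(g·D_h) = 4.02/√(9.81×2.778) = 0.77, which is less than 1, so the flow is subcritical.

subcritical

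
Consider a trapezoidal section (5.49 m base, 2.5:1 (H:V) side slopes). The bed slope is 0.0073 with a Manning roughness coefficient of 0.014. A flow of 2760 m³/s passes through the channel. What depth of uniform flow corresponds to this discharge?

y_n = 7.48 m

Manning's equation rearranged: A R^(2/3) = nQ / (1·√S) = 0.014 × 2760 / (√0.0073) = 452.2.
Trying y = 6.19 m: A R^(2/3) = 290.1 — low.
Trying y = 9.33 m: A R^(2/3) = 767.5 — high.
Trying y = 7.48 m: A R^(2/3) = 452.4 — ≈ 452.2.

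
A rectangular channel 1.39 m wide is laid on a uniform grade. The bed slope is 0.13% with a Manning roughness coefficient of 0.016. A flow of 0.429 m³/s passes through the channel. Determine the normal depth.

y_n = 0.358 m

Manning's equation rearranged: A R^(2/3) = nQ / (1·√S) = 0.016 × 0.429 / (√0.0013) = 0.1904.
Trying y = 0.298 m: A R^(2/3) = 0.1457 — low.
Trying y = 0.429 m: A R^(2/3) = 0.2462 — high.
Trying y = 0.358 m: A R^(2/3) = 0.1902 — matches.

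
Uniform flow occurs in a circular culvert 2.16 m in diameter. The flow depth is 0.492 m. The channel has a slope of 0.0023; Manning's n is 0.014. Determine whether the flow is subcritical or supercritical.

For a circular section of diameter D = 2.16 m at depth y = 0.492 m, the central angle is θ = 2 arccos(1 − 2y/D) = 1.99 rad. Then A = (D²/8)(θ − sin θ) = 0.628 m² and P = Dθ/2 = 2.149 m.
Hydraulic radius R = A/P = 0.628/2.149 = 0.2922 m.
V = (1/n) R^(2/3) √S = (1/0.014) × 0.2922^(2/3) × √0.0023 = 1.508 m/s. Hydraulic depth D_h = A/T = 0.628/1.812 = 0.3466 m.
Froude number Fr = V/√(g·D_h) = 1.508/√(9.81×0.3466) = 0.818, which is less than 1, so the flow is subcritical.

subcritical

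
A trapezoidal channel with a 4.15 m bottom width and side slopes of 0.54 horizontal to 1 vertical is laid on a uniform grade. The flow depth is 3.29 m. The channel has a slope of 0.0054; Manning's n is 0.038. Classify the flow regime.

With bottom width b = 4.15 m and side slope z = 0.54: A = (b + zy)y = (4.15 + 0.54×3.29)×3.29 = 19.5 m²; P = b + 2y√(1+z²) = 4.15 + 2×3.29×1.136 = 11.63 m.
Hydraulic radius R = A/P = 19.5/11.63 = 1.677 m.
V = (1/n) R^(2/3) √S = (1/0.038) × 1.677^(2/3) × √0.0054 = 2.729 m/s. Hydraulic depth D_h = A/T = 19.5/7.703 = 2.531 m.
Froude number Fr = V/√(g·D_h) = 2.729/√(9.81×2.531) = 0.548, which is less than 1, so the flow is subcritical.

subcritical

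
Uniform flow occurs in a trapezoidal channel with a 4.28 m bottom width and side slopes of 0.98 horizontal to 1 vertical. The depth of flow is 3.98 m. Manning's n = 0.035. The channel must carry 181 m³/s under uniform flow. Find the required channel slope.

S = 0.014

With bottom width b = 4.28 m and side slope z = 0.98: A = (b + zy)y = (4.28 + 0.98×3.98)×3.98 = 32.56 m²; P = b + 2y√(1+z²) = 4.28 + 2×3.98×1.4 = 15.43 m.
Hydraulic radius R = A/P = 32.56/15.43 = 2.111 m.
From Manning's equation, S = [nQ / (1 A R^(2/3))]² = [0.035 × 181 / (1 × 32.56 × 2.111^(2/3))]² = 0.014.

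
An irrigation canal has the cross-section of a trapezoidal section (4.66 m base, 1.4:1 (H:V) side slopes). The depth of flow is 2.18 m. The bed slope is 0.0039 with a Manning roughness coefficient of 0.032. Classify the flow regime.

subcritical

With bottom width b = 4.66 m and side slope z = 1.4: A = (b + zy)y = (4.66 + 1.4×2.18)×2.18 = 16.81 m²; P = b + 2y√(1+z²) = 4.66 + 2×2.18×1.72 = 12.16 m.
Hydraulic radius R = A/P = 16.81/12.16 = 1.382 m.
V = (1/n) R^(2/3) √S = (1/0.032) × 1.382^(2/3) × √0.0039 = 2.422 m/s. Hydraulic depth D_h = A/T = 16.81/10.76 = 1.562 m.
Froude number Fr = V/√(g·D_h) = 2.422/√(9.81×1.562) = 0.619, which is less than 1, so the flow is subcritical.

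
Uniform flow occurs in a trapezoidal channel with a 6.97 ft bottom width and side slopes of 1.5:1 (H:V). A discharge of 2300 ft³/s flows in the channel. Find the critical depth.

y_c = 8.76 ft

At critical depth, Q² T / (g A³) = 1, i.e. A³/T = Q²/g = 2300²/32.2 = 164300.
Trying y = 10.9 ft: A³/T = 414000 — high.
Trying y = 6.68 ft: A³/T = 54120 — low.
Trying y = 8.76 ft: A³/T = 164400 — close enough.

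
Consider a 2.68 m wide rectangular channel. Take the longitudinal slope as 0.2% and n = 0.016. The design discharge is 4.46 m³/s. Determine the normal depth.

y_n = 0.9 m

Manning's equation rearranged: A R^(2/3) = nQ / (1·√S) = 0.016 × 4.46 / (√0.002) = 1.596.
Try y = 0.65 m: A R^(2/3) = 1.004 — too small.
Try y = 0.988 m: A R^(2/3) = 1.818 — too large.
Try y = 0.9 m: A R^(2/3) = 1.596 — matches.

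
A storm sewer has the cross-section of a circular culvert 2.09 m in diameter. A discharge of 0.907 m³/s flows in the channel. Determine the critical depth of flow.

At critical depth, Q² T / (g A³) = 1, i.e. A³/T = Q²/g = 0.907²/9.81 = 0.08386.
At y = 0.31 m: A³/T = 0.02154 — short.
At y = 0.539 m: A³/T = 0.1882 — over.
At y = 0.438 m: A³/T = 0.0837 — close enough.

y_c = 0.438 m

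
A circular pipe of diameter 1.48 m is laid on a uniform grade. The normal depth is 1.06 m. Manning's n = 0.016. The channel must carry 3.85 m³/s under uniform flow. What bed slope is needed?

For a circular section of diameter D = 1.48 m at depth y = 1.06 m, the central angle is θ = 2 arccos(1 − 2y/D) = 4.036 rad. Then A = (D²/8)(θ − sin θ) = 1.319 m² and P = Dθ/2 = 2.987 m.
Hydraulic radius R = A/P = 1.319/2.987 = 0.4415 m.
From Manning's equation, S = [nQ / (1 A R^(2/3))]² = [0.016 × 3.85 / (1 × 1.319 × 0.4415^(2/3))]² = 0.00649.

S = 0.00649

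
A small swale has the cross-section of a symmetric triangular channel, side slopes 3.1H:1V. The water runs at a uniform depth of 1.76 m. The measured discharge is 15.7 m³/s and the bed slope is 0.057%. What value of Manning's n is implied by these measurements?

For a triangular section with side slope z = 3.1: A = zy² = 3.1×1.76² = 9.603 m²; P = 2y√(1+z²) = 2×1.76×3.257 = 11.47 m.
Hydraulic radius R = A/P = 9.603/11.47 = 0.8375 m.
Rearranging Manning's equation: n = (1/Q) A R^(2/3) S^(1/2) = (1/15.7) × 9.603 × 0.8375^(2/3) × √0.00057 = 0.013.

n = 0.013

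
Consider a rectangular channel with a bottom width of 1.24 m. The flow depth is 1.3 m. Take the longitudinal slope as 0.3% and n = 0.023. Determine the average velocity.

V = 1.34 m/s

Flow area A = b·y = 1.24 × 1.3 = 1.612 m². Wetted perimeter P = b + 2y = 1.24 + 2×1.3 = 3.84 m.
Hydraulic radius R = A/P = 1.612/3.84 = 0.4198 m.
From Manning's equation, V = (1/n) R^(2/3) S^(1/2) = (1/0.023) × 0.4198^(2/3) × 0.003^(1/2) = 1.34 m/s.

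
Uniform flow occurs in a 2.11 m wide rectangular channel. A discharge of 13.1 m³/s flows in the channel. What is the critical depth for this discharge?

y_c = 1.58 m

For a rectangular channel, critical depth y_c = (q²/g)^(1/3) where q = Q/b = 13.1/2.11 = 6.209 m²/s.
So y_c = (6.209²/9.81)^(1/3) = 1.58 m.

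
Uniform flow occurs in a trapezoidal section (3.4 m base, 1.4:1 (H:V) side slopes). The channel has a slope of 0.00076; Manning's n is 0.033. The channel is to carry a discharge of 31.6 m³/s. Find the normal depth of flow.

y_n = 3.25 m

Manning's equation rearranged: A R^(2/3) = nQ / (1·√S) = 0.033 × 31.6 / (√0.00076) = 37.83.
Try y = 2.72 m: A R^(2/3) = 26.11 — low.
Try y = 3.25 m: A R^(2/3) = 37.83 — close enough.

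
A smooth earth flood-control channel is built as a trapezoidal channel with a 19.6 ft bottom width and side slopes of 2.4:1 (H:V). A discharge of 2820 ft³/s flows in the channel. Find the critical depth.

At critical depth, Q² T / (g A³) = 1, i.e. A³/T = Q²/g = 2820²/32.2 = 247000.
Try y = 5.77 ft: A³/T = 152000 — short.
Try y = 8.03 ft: A³/T = 523100 — over.
Try y = 6.58 ft: A³/T = 246800 — ≈ 247000.

y_c = 6.58 ft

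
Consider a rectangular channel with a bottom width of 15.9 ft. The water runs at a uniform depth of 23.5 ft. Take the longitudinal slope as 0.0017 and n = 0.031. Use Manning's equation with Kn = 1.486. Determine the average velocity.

V = 6.48 ft/s

Flow area A = b·y = 15.9 × 23.5 = 373.7 ft². Wetted perimeter P = b + 2y = 15.9 + 2×23.5 = 62.9 ft.
Hydraulic radius R = A/P = 373.7/62.9 = 5.94 ft.
From Manning's equation, V = (1.486/n) R^(2/3) S^(1/2) = (1.486/0.031) × 5.94^(2/3) × 0.0017^(1/2) = 6.48 ft/s.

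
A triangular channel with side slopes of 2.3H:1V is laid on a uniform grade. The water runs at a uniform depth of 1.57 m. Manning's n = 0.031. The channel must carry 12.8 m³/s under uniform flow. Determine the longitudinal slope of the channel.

S = 0.00759

For a triangular section with side slope z = 2.3: A = zy² = 2.3×1.57² = 5.669 m²; P = 2y√(1+z²) = 2×1.57×2.508 = 7.875 m.
Hydraulic radius R = A/P = 5.669/7.875 = 0.7199 m.
From Manning's equation, S = [nQ / (1 A R^(2/3))]² = [0.031 × 12.8 / (1 × 5.669 × 0.7199^(2/3))]² = 0.00759.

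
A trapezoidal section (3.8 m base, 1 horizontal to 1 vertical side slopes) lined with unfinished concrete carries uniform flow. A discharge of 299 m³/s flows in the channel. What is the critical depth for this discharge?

y_c = 5.51 m

At critical depth, Q² T / (g A³) = 1, i.e. A³/T = Q²/g = 299²/9.81 = 9113.
At y = 6.29 m: A³/T = 15610 — high.
At y = 4.95 m: A³/T = 5931 — low.
At y = 5.51 m: A³/T = 9109 — matches.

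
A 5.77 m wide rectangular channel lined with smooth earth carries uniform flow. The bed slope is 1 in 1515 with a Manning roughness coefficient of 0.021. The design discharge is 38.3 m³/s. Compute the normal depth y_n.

Manning's equation rearranged: A R^(2/3) = nQ / (1·√S) = 0.021 × 38.3 / (√0.0006601) = 31.31.
Trying y = 4.43 m: A R^(2/3) = 37.08 — too large.
Trying y = 3.88 m: A R^(2/3) = 31.32 — ≈ 31.31.

y_n = 3.88 m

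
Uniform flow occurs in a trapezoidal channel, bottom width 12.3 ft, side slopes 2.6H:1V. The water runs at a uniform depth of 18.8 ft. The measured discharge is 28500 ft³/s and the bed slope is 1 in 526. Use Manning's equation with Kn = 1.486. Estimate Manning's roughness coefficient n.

n = 0.012

With bottom width b = 12.3 ft and side slope z = 2.6: A = (b + zy)y = (12.3 + 2.6×18.8)×18.8 = 1150 ft²; P = b + 2y√(1+z²) = 12.3 + 2×18.8×2.786 = 117 ft.
Hydraulic radius R = A/P = 1150/117 = 9.827 ft.
Rearranging Manning's equation: n = (1.486/Q) A R^(2/3) S^(1/2) = (1.486/28500) × 1150 × 9.827^(2/3) × √0.001901 = 0.012.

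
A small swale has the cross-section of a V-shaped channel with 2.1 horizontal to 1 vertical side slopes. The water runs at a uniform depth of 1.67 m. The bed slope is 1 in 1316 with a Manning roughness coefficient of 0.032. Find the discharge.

Q = 4.18 m³/s

For a triangular section with side slope z = 2.1: A = zy² = 2.1×1.67² = 5.857 m²; P = 2y√(1+z²) = 2×1.67×2.326 = 7.769 m.
Hydraulic radius R = A/P = 5.857/7.769 = 0.7539 m.
Manning's equation: Q = (1/n) A R^(2/3) S^(1/2) = (1/0.032) × 5.857 × 0.7539^(2/3) × 0.0007599^(1/2) = 4.18 m³/s.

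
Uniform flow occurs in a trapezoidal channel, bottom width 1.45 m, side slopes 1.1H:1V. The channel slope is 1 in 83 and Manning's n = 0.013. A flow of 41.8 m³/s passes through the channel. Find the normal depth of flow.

y_n = 1.67 m

Manning's equation rearranged: A R^(2/3) = nQ / (1·√S) = 0.013 × 41.8 / (√0.01205) = 4.951.
Try y = 2.05 m: A R^(2/3) = 7.629 — high.
Try y = 1.34 m: A R^(2/3) = 3.151 — low.
Try y = 1.67 m: A R^(2/3) = 4.947 — ≈ 4.951.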